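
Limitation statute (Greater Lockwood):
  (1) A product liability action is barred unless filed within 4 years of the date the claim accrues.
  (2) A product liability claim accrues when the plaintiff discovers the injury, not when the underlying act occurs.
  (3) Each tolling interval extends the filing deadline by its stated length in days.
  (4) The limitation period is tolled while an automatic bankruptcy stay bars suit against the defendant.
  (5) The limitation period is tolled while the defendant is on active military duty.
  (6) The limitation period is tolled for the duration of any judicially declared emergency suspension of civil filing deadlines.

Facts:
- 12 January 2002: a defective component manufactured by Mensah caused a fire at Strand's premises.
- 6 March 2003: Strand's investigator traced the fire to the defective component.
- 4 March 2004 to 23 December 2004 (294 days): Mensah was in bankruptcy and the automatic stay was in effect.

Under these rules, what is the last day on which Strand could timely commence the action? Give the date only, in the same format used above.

Accrual is tied to discovery, so the period began on 6 March 2003 rather than on 12 January 2002 when the act occurred.
Adding the 4 years base period to 6 March 2003 gives a deadline of 6 March 2007, before any tolling.
The period was tolled for 294 days by the automatic bankruptcy stay (4 March 2004 to 23 December 2004), pushing the deadline to 25 December 2007.

25 December 2007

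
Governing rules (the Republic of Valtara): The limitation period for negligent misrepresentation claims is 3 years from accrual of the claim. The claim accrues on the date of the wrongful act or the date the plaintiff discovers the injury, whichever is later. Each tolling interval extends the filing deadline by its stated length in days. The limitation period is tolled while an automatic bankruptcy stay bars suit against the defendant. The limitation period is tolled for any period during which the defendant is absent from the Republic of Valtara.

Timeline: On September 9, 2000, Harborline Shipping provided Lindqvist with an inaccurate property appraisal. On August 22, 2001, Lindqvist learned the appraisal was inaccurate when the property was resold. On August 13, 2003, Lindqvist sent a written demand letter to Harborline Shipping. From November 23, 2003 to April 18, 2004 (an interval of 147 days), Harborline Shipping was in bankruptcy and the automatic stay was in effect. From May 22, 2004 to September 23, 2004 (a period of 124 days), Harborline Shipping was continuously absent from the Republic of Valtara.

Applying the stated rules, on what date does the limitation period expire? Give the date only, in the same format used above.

May 20, 2005

Taking the later of the act (September 9, 2000) and discovery (August 22, 2001), the claim accrued on August 22, 2001.
Adding the 3 years base period to August 22, 2001 gives a deadline of August 22, 2004, before any tolling.
Because the automatic bankruptcy stay ran from November 23, 2003 to April 18, 2004, the deadline is extended by 147 days to January 16, 2005.
The period was tolled for 124 days by the defendant's absence from the jurisdiction (May 22, 2004 to September 23, 2004), pushing the deadline to May 20, 2005.
The other events in the timeline have no effect on the limitation period under the stated rules.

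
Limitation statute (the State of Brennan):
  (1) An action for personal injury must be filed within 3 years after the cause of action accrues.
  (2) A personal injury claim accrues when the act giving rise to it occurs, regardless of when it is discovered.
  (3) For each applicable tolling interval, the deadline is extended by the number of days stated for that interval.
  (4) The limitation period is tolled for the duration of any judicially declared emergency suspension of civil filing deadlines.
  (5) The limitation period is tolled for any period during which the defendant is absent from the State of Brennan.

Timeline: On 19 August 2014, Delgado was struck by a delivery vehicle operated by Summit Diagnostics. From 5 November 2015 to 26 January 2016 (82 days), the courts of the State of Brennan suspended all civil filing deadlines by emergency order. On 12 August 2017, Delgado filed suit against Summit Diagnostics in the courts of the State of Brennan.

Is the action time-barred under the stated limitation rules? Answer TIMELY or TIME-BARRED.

The claim accrued on 19 August 2014, when the wrongful act occurred.
The untolled deadline — 3 years after 19 August 2014 — is 19 August 2017.
The period was tolled for 82 days by the emergency suspension of filing deadlines (5 November 2015 to 26 January 2016), pushing the deadline to 9 November 2017.
The 12 August 2017 filing precedes the 9 November 2017 deadline; the claim is timely.

TIMELY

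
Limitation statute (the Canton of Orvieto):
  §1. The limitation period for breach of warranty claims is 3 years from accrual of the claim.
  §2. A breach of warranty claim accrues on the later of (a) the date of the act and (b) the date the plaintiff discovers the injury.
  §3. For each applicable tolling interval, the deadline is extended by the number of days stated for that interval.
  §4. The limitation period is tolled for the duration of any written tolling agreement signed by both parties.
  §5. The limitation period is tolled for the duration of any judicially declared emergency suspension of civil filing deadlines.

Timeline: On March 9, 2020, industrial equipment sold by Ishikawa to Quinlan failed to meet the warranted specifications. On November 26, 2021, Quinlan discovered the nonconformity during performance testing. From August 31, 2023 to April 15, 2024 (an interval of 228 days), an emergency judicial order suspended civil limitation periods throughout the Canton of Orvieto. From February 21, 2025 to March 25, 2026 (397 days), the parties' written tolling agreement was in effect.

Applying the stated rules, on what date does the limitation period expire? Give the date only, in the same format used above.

August 13, 2026

Taking the later of the act (March 9, 2020) and discovery (November 26, 2021), the claim accrued on November 26, 2021.
3 years from November 26, 2021 is November 26, 2024.
The emergency suspension of filing deadlines from August 31, 2023 to April 15, 2024 tolled the period for 228 days, extending the deadline to July 12, 2025.
Because the written tolling agreement ran from February 21, 2025 to March 25, 2026, the deadline is extended by 397 days to August 13, 2026.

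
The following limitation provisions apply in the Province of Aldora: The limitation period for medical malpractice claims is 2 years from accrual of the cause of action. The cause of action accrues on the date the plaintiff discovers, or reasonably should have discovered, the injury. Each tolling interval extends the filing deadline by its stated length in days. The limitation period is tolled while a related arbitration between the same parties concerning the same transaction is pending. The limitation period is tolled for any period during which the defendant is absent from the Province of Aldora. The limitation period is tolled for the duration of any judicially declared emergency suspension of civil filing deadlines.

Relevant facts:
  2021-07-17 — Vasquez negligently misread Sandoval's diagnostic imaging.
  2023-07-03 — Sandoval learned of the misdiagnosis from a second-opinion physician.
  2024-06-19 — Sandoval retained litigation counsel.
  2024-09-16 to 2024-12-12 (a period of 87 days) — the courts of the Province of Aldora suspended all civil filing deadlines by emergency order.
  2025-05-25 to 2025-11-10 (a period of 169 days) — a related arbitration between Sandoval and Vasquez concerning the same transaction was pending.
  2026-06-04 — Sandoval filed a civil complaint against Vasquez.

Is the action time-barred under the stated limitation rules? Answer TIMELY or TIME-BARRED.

Under the discovery rule, the claim accrued on 2023-07-03, when Sandoval discovered the injury — not on the 2021-07-17 date of the underlying act.
2 years from 2023-07-03 is 2025-07-03.
The emergency suspension of filing deadlines from 2024-09-16 to 2024-12-12 tolled the period for 87 days, extending the deadline to 2025-09-28.
The period was tolled for 169 days by the pending related arbitration (2025-05-25 to 2025-11-10), pushing the deadline to 2026-03-16.
The other events in the timeline have no effect on the limitation period under the stated rules.
Filing on 2026-06-04 missed the 2026-03-16 deadline — the action is time-barred.

TIME-BARRED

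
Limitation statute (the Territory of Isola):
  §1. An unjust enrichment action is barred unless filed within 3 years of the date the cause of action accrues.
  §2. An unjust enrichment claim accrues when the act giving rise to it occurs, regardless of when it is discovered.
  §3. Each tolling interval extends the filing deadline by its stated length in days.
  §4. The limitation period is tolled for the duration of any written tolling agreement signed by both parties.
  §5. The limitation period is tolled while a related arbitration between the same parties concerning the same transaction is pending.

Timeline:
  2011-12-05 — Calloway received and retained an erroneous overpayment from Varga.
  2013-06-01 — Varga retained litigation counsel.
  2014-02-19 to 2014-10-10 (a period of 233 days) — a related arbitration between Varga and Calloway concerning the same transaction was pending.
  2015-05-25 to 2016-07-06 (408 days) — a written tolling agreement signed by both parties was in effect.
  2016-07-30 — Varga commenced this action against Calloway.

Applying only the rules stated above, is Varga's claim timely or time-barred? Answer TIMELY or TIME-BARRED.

TIMELY

The cause of action accrued on 2011-12-05, the date of the act.
Adding the 3 years base period to 2011-12-05 gives a deadline of 2014-12-05, before any tolling.
The period was tolled for 233 days by the pending related arbitration (2014-02-19 to 2014-10-10), pushing the deadline to 2015-07-26.
The period was tolled for 408 days by the written tolling agreement (2015-05-25 to 2016-07-06), pushing the deadline to 2016-09-06.
Nothing else in the chronology tolls or restarts the period.
Filing on 2016-07-30 beat the 2016-09-06 deadline — the action is timely.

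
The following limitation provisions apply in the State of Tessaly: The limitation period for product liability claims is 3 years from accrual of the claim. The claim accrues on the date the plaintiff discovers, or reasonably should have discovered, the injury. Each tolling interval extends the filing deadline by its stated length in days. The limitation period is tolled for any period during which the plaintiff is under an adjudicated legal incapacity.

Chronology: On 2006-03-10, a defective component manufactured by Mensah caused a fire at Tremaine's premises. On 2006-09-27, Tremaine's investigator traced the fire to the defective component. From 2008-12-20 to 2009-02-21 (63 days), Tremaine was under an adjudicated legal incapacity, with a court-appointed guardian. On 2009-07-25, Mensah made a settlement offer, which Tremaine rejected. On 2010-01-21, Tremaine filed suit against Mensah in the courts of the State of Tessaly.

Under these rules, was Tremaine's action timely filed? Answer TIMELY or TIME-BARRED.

TIME-BARRED

The claim did not accrue until Tremaine discovered the injury on 2006-09-27; the 2006-03-10 act date does not start the clock under the stated rule.
The untolled deadline — 3 years after 2006-09-27 — is 2009-09-27.
The period was tolled for 63 days by the plaintiff's legal incapacity (2008-12-20 to 2009-02-21), pushing the deadline to 2009-11-29.
Nothing else in the chronology tolls or restarts the period.
Filing on 2010-01-21 missed the 2009-11-29 deadline — the action is time-barred.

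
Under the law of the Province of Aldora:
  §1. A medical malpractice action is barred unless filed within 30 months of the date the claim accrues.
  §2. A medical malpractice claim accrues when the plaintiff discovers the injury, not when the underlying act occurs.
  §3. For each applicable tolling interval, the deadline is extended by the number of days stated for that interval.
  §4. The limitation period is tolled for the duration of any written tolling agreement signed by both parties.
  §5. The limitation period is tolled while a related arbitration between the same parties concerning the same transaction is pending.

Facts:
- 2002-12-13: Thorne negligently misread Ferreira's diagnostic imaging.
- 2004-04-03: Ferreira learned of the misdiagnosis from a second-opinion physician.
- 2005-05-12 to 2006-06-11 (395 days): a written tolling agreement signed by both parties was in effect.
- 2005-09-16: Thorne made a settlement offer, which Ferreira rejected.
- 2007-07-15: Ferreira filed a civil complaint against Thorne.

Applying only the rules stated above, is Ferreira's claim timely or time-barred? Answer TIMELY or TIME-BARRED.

TIMELY

The claim did not accrue until Ferreira discovered the injury on 2004-04-03; the 2002-12-13 act date does not start the clock under the stated rule.
The untolled deadline — 30 months after 2004-04-03 — is 2006-10-03.
The period was tolled for 395 days by the written tolling agreement (2005-05-12 to 2006-06-11), pushing the deadline to 2007-11-02.
Nothing else in the chronology tolls or restarts the period.
Filing on 2007-07-15 beat the 2007-11-02 deadline — the action is timely.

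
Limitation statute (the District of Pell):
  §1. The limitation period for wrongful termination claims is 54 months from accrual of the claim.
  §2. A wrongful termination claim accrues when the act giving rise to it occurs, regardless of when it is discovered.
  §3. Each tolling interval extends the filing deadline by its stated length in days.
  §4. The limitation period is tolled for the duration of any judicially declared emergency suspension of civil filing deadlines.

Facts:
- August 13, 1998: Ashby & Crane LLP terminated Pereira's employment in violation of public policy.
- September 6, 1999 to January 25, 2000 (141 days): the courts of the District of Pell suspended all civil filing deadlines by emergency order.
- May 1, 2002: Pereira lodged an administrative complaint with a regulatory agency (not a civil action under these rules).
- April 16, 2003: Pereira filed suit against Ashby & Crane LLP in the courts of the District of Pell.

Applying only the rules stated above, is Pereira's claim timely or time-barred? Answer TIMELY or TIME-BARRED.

The claim accrued on August 13, 1998, when the wrongful act occurred.
The untolled deadline — 54 months after August 13, 1998 — is February 13, 2003.
The period was tolled for 141 days by the emergency suspension of filing deadlines (September 6, 1999 to January 25, 2000), pushing the deadline to July 4, 2003.
None of the other events listed affects the running of the period under the stated rules.
Filing on April 16, 2003 beat the July 4, 2003 deadline — the action is timely.

TIMELY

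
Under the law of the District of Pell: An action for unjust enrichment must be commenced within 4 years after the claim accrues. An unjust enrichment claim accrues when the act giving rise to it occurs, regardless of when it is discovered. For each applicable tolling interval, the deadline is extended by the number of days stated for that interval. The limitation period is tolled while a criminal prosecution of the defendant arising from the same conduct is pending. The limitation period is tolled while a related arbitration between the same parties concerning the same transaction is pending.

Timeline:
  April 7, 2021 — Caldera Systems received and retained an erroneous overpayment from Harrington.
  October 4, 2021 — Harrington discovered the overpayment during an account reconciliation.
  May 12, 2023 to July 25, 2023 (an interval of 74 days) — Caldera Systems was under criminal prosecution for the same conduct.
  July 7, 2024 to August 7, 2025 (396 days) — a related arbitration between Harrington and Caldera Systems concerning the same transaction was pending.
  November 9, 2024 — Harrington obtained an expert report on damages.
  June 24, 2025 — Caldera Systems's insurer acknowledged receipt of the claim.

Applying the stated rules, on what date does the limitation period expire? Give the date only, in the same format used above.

Because the rule ties accrual to occurrence, the claim accrued on April 7, 2021, not on the October 4, 2021 discovery date.
The untolled deadline — 4 years after April 7, 2021 — is April 7, 2025.
The pending criminal prosecution from May 12, 2023 to July 25, 2023 tolled the period for 74 days, extending the deadline to June 20, 2025.
The period was tolled for 396 days by the pending related arbitration (July 7, 2024 to August 7, 2025), pushing the deadline to July 21, 2026.
Nothing else in the chronology tolls or restarts the period.

July 21, 2026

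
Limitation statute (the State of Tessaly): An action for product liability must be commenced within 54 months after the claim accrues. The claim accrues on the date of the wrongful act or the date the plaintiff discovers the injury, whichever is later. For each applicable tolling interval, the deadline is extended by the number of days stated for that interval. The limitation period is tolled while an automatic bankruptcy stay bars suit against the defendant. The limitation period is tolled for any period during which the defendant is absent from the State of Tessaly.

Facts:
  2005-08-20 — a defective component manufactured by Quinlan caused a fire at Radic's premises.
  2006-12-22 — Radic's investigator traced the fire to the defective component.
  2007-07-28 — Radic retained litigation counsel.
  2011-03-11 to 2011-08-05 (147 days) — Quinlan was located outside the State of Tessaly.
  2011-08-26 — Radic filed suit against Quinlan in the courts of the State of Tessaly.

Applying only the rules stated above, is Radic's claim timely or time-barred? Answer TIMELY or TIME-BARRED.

Because discovery on 2006-12-22 post-dates the 2005-08-20 act, accrual under the later-of rule falls on 2006-12-22.
54 months from 2006-12-22 is 2011-06-22.
The period was tolled for 147 days by the defendant's absence from the jurisdiction (2011-03-11 to 2011-08-05), pushing the deadline to 2011-11-16.
Nothing else in the chronology tolls or restarts the period.
The 2011-08-26 filing precedes the 2011-11-16 deadline; the claim is timely.

TIMELY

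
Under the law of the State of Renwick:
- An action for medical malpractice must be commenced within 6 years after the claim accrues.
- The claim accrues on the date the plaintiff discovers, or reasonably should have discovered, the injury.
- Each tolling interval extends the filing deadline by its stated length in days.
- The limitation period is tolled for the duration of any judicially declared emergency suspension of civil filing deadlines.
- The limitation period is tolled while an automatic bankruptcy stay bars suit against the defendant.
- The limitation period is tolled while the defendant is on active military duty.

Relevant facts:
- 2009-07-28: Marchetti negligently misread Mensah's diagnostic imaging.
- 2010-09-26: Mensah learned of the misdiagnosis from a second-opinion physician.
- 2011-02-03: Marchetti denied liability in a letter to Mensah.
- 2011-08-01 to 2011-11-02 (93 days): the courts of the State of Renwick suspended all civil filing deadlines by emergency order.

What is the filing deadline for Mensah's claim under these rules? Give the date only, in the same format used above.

Under the discovery rule, the claim accrued on 2010-09-26, when Mensah discovered the injury — not on the 2009-07-28 date of the underlying act.
The untolled deadline — 6 years after 2010-09-26 — is 2016-09-26.
The period was tolled for 93 days by the emergency suspension of filing deadlines (2011-08-01 to 2011-11-02), pushing the deadline to 2016-12-28.
Nothing else in the chronology tolls or restarts the period.

2016-12-28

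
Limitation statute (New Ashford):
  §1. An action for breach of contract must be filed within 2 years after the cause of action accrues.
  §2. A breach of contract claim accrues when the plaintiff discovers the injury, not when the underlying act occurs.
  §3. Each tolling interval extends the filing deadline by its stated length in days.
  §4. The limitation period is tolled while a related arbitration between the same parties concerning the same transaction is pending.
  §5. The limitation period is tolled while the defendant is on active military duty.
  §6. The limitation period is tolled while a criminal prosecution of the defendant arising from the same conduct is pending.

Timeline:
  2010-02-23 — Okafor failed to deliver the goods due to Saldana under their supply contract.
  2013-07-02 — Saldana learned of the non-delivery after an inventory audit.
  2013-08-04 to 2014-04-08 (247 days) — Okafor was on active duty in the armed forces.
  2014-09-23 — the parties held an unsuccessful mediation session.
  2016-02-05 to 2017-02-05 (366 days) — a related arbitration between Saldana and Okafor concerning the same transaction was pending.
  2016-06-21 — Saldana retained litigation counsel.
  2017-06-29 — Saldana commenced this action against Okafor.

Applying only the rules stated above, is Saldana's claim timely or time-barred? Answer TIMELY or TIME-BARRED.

TIME-BARRED

Under the discovery rule, the claim accrued on 2013-07-02, when Saldana discovered the injury — not on the 2010-02-23 date of the underlying act.
The untolled deadline — 2 years after 2013-07-02 — is 2015-07-02.
The defendant's active military service from 2013-08-04 to 2014-04-08 tolled the period for 247 days, extending the deadline to 2016-03-05.
Because the pending related arbitration ran from 2016-02-05 to 2017-02-05, the deadline is extended by 366 days to 2017-03-06.
None of the other events listed affects the running of the period under the stated rules.
Filing on 2017-06-29 missed the 2017-03-06 deadline — the action is time-barred.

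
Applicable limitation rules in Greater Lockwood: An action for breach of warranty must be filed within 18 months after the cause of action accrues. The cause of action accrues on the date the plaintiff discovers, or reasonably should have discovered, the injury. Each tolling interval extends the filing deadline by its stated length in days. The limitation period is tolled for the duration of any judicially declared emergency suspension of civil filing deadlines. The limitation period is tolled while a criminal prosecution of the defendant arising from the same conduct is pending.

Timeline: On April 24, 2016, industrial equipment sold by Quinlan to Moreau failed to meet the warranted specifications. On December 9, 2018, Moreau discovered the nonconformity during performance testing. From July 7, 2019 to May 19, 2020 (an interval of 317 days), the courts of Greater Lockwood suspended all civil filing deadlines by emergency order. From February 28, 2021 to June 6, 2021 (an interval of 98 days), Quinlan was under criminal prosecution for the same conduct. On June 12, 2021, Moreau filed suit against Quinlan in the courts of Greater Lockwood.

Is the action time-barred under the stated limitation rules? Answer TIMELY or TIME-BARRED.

TIMELY

The claim did not accrue until Moreau discovered the injury on December 9, 2018; the April 24, 2016 act date does not start the clock under the stated rule.
Adding the 18 months base period to December 9, 2018 gives a deadline of June 9, 2020, before any tolling.
Because the emergency suspension of filing deadlines ran from July 7, 2019 to May 19, 2020, the deadline is extended by 317 days to April 22, 2021.
The pending criminal prosecution from February 28, 2021 to June 6, 2021 tolled the period for 98 days, extending the deadline to July 29, 2021.
Moreau filed on June 12, 2021, before the July 29, 2021 deadline, so the action is timely.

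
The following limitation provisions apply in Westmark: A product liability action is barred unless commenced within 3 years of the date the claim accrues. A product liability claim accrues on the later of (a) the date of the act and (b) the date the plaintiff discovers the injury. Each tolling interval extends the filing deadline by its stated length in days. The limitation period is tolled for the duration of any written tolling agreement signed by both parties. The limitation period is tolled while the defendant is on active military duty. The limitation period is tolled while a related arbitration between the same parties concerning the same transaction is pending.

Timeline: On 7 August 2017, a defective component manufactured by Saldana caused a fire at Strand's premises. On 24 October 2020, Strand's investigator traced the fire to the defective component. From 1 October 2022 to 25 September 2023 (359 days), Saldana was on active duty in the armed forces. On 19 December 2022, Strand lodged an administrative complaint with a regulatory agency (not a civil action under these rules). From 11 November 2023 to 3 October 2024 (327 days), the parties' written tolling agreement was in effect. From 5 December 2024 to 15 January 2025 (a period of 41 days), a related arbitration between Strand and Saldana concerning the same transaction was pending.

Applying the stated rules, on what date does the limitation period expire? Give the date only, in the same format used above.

20 October 2025

Because discovery on 24 October 2020 post-dates the 7 August 2017 act, accrual under the later-of rule falls on 24 October 2020.
The untolled deadline — 3 years after 24 October 2020 — is 24 October 2023.
Because the defendant's active military service ran from 1 October 2022 to 25 September 2023, the deadline is extended by 359 days to 17 October 2024.
The period was tolled for 327 days by the written tolling agreement (11 November 2023 to 3 October 2024), pushing the deadline to 9 September 2025.
The pending related arbitration from 5 December 2024 to 15 January 2025 tolled the period for 41 days, extending the deadline to 20 October 2025.
Nothing else in the chronology tolls or restarts the period.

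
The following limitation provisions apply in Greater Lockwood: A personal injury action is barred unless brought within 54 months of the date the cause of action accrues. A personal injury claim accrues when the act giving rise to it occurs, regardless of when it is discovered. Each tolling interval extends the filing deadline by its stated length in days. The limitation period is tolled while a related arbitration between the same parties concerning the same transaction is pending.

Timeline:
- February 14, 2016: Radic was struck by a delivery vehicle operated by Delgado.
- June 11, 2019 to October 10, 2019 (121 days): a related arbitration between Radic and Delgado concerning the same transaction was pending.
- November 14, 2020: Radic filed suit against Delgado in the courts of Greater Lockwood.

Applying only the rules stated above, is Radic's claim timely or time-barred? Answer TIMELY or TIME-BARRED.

TIMELY

The claim accrued on February 14, 2016, when the wrongful act occurred.
Adding the 54 months base period to February 14, 2016 gives a deadline of August 14, 2020, before any tolling.
The period was tolled for 121 days by the pending related arbitration (June 11, 2019 to October 10, 2019), pushing the deadline to December 13, 2020.
The November 14, 2020 filing precedes the December 13, 2020 deadline; the claim is timely.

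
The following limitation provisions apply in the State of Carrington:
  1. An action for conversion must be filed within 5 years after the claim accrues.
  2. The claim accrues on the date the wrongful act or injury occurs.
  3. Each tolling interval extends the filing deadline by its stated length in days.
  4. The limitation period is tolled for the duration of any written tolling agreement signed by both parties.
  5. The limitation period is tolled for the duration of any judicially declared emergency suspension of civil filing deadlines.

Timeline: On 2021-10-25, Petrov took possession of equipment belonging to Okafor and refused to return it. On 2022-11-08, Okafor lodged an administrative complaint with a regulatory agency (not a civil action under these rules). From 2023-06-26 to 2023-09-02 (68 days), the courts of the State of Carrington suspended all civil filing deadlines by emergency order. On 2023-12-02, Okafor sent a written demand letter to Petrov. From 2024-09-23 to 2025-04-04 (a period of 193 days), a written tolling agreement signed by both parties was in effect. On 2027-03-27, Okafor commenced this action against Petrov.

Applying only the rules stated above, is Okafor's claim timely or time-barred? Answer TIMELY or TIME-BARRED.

The claim accrued on 2021-10-25, the date of the act.
The untolled deadline — 5 years after 2021-10-25 — is 2026-10-25.
The emergency suspension of filing deadlines from 2023-06-26 to 2023-09-02 tolled the period for 68 days, extending the deadline to 2027-01-01.
Because the written tolling agreement ran from 2024-09-23 to 2025-04-04, the deadline is extended by 193 days to 2027-07-13.
Nothing else in the chronology tolls or restarts the period.
Filing on 2027-03-27 beat the 2027-07-13 deadline — the action is timely.

TIMELY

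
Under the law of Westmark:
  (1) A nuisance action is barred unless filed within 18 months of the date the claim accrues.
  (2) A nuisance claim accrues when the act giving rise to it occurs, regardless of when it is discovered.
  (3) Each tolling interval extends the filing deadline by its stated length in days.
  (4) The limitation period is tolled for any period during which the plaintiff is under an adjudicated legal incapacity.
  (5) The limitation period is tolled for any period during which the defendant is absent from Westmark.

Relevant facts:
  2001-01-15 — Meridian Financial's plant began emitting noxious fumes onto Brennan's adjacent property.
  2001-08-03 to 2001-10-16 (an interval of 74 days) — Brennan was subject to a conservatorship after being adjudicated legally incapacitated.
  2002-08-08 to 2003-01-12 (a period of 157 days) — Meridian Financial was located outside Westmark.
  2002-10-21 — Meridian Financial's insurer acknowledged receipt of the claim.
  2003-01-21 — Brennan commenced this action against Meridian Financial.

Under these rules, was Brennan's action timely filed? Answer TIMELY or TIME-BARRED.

TIMELY

The limitation period began to run on 2001-01-15.
The untolled deadline — 18 months after 2001-01-15 — is 2002-07-15.
Because the plaintiff's legal incapacity ran from 2001-08-03 to 2001-10-16, the deadline is extended by 74 days to 2002-09-27.
The period was tolled for 157 days by the defendant's absence from the jurisdiction (2002-08-08 to 2003-01-12), pushing the deadline to 2003-03-03.
Nothing else in the chronology tolls or restarts the period.
Brennan filed on 2003-01-21, before the 2003-03-03 deadline, so the action is timely.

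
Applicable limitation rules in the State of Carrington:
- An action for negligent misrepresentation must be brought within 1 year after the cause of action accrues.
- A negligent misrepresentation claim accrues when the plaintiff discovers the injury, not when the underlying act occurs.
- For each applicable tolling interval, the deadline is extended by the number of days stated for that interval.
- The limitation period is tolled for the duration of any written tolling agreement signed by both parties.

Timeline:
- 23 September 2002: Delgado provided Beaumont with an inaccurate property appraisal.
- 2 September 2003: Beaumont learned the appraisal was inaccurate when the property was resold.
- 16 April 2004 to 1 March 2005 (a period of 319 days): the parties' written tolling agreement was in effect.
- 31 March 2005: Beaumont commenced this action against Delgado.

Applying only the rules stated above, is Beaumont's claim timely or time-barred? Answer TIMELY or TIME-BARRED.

The claim did not accrue until Beaumont discovered the injury on 2 September 2003; the 23 September 2002 act date does not start the clock under the stated rule.
1 year from 2 September 2003 is 2 September 2004.
The period was tolled for 319 days by the written tolling agreement (16 April 2004 to 1 March 2005), pushing the deadline to 18 July 2005.
Filing on 31 March 2005 beat the 18 July 2005 deadline — the action is timely.

TIMELY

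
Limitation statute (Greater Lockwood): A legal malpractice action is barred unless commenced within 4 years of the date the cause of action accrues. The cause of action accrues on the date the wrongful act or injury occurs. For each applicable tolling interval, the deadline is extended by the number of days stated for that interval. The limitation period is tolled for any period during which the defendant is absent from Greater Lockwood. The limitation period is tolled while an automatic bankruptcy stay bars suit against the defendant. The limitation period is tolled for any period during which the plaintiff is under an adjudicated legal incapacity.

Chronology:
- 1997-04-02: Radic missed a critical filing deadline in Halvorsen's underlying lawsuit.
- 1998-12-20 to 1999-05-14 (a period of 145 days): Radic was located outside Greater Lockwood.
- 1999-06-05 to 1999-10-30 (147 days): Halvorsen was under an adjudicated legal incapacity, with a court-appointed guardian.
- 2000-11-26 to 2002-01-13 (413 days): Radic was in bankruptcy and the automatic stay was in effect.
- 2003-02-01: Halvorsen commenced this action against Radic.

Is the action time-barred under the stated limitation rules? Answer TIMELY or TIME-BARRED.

The claim accrued on 1997-04-02, when the wrongful act occurred.
Adding the 4 years base period to 1997-04-02 gives a deadline of 2001-04-02, before any tolling.
Because the defendant's absence from the jurisdiction ran from 1998-12-20 to 1999-05-14, the deadline is extended by 145 days to 2001-08-25.
The period was tolled for 147 days by the plaintiff's legal incapacity (1999-06-05 to 1999-10-30), pushing the deadline to 2002-01-19.
Because the automatic bankruptcy stay ran from 2000-11-26 to 2002-01-13, the deadline is extended by 413 days to 2003-03-08.
Filing on 2003-02-01 beat the 2003-03-08 deadline — the action is timely.

TIMELY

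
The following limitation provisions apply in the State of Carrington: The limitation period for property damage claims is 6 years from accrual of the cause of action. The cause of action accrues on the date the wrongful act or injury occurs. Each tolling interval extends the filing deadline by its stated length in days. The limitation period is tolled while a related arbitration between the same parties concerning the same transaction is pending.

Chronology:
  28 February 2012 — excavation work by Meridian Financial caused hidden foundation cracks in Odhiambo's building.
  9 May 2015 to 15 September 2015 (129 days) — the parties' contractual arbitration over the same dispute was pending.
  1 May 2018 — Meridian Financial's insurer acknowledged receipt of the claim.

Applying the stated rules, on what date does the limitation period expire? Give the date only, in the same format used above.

The cause of action accrued on 28 February 2012, the date of the act.
The untolled deadline — 6 years after 28 February 2012 — is 28 February 2018.
Because the pending related arbitration ran from 9 May 2015 to 15 September 2015, the deadline is extended by 129 days to 7 July 2018.
The other events in the timeline have no effect on the limitation period under the stated rules.

7 July 2018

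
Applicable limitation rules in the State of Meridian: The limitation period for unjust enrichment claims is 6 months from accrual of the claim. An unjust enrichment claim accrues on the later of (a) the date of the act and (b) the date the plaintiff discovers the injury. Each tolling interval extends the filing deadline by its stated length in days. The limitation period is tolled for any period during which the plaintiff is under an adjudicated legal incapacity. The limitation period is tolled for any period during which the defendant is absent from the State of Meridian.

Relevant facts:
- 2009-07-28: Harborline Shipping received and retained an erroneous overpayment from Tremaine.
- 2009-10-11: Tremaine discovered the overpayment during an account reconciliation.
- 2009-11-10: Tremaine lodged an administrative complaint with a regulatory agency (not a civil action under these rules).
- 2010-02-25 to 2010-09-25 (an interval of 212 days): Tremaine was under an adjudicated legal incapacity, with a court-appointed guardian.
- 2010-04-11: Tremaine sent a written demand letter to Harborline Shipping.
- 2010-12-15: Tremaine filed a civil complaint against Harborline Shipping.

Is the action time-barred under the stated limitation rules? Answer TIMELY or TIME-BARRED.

Because discovery on 2009-10-11 post-dates the 2009-07-28 act, accrual under the later-of rule falls on 2009-10-11.
6 months from 2009-10-11 is 2010-04-11.
The period was tolled for 212 days by the plaintiff's legal incapacity (2010-02-25 to 2010-09-25), pushing the deadline to 2010-11-09.
None of the other events listed affects the running of the period under the stated rules.
The 2010-12-15 filing falls after the 2010-11-09 deadline; the claim is time-barred.

TIME-BARRED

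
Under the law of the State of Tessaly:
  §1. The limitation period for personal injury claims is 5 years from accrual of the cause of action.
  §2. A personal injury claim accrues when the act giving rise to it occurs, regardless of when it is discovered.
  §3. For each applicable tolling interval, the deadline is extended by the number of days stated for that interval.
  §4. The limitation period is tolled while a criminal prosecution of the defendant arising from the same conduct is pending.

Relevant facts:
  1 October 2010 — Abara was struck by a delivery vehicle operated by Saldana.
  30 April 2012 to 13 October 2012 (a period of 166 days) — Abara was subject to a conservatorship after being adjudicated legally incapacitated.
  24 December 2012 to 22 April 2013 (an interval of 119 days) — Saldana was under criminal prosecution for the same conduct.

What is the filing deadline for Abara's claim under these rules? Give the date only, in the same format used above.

28 January 2016

The cause of action accrued on 1 October 2010, the date of the act.
The untolled deadline — 5 years after 1 October 2010 — is 1 October 2015.
The period was tolled for 119 days by the pending criminal prosecution (24 December 2012 to 22 April 2013), pushing the deadline to 28 January 2016.
The plaintiff's legal incapacity from 30 April 2012 to 13 October 2012 does not toll the period, because no stated rule makes the plaintiff's incapacity a tolling event.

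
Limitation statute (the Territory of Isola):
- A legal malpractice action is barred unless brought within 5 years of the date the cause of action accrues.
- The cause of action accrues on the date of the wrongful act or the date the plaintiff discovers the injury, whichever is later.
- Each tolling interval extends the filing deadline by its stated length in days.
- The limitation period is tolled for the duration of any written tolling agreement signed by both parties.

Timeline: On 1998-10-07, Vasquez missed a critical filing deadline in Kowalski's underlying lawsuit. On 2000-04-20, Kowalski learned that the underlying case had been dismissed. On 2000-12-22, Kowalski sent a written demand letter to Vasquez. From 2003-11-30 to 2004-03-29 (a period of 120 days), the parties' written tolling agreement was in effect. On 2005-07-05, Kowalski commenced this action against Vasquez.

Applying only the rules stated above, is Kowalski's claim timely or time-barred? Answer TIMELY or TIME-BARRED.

TIMELY

The claim accrued on 2000-04-20 — the later of the 1998-10-07 act and the 2000-04-20 discovery.
Adding the 5 years base period to 2000-04-20 gives a deadline of 2005-04-20, before any tolling.
The written tolling agreement from 2003-11-30 to 2004-03-29 tolled the period for 120 days, extending the deadline to 2005-08-18.
The other events in the timeline have no effect on the limitation period under the stated rules.
Filing on 2005-07-05 beat the 2005-08-18 deadline — the action is timely.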